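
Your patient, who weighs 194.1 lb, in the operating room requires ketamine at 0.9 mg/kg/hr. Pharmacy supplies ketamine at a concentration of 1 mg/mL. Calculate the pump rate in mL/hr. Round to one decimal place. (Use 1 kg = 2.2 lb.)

Weight = 194.1 lb ÷ 2.2 lb/kg = 88.22727 kg
Dose = 0.9 mg/kg/hr × 88.22727 kg = 79.40455 mg/hr
Rate = 79.40455 mg/hr ÷ 1 mg/mL = 79.40455 mL/hr

79.4 mL/hr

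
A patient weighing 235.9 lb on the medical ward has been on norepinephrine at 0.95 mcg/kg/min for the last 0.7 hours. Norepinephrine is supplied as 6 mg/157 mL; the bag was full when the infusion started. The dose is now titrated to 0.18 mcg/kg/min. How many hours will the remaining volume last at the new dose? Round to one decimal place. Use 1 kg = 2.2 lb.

1.5 hours

Initial rate:
Weight = 235.9 lb ÷ 2.2 lb/kg = 107.2273 kg
Dose = 0.95 mcg/kg/min × 107.2273 kg = 101.8659 mcg/min
101.8659 mcg/min × 60 min/hr = 6111.955 mcg/hr
Concentration = 6 mg ÷ 157 mL = 0.03821656 mg/mL = 38.21656 mcg/mL
Rate = 6111.955 mcg/hr ÷ 38.21656 mcg/mL = 159.9295 mL/hr
Volume infused so far = 159.9295 mL/hr × 0.7 hr = 111.9506 mL
Volume remaining = 157 − 111.9506 = 45.04937 mL
New rate:
Dose = 0.18 mcg/kg/min × 107.2273 kg = 19.30091 mcg/min
19.30091 mcg/min × 60 min/hr = 1158.055 mcg/hr
Rate = 1158.055 mcg/hr ÷ 38.21656 mcg/mL = 30.30243 mL/hr
Time remaining = 45.04937 mL ÷ 30.30243 mL/hr = 1.486659 hr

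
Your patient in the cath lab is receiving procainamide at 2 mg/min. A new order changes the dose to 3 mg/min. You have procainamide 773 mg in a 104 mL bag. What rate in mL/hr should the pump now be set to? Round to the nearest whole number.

3 mg/min × 60 min/hr = 180 mg/hr
Concentration = 773 mg ÷ 104 mL = 7.432692 mg/mL
Rate = 180 mg/hr ÷ 7.432692 mg/mL = 24.21734 mL/hr

24 mL/hr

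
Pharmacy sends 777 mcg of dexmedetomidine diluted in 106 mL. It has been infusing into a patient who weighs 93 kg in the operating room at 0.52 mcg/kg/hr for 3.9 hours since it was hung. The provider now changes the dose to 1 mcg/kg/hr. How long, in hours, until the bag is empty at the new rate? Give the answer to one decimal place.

6.3 hours

Initial rate:
Dose = 0.52 mcg/kg/hr × 93 kg = 48.36 mcg/hr
Concentration = 777 mcg ÷ 106 mL = 7.330189 mcg/mL
Rate = 48.36 mcg/hr ÷ 7.330189 mcg/mL = 6.597375 mL/hr
Volume infused so far = 6.597375 mL/hr × 3.9 hr = 25.72976 mL
Volume remaining = 106 − 25.72976 = 80.27024 mL
New rate:
Dose = 1 mcg/kg/hr × 93 kg = 93 mcg/hr
Rate = 93 mcg/hr ÷ 7.330189 mcg/mL = 12.68726 mL/hr
Time remaining = 80.27024 mL ÷ 12.68726 mL/hr = 6.326839 hr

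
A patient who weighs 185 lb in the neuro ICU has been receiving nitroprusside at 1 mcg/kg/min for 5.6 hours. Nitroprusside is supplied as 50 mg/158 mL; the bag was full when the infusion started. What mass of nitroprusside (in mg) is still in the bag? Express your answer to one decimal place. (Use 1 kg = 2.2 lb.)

21.7 mg

Weight = 185 lb ÷ 2.2 lb/kg = 84.09091 kg
Dose = 1 mcg/kg/min × 84.09091 kg = 84.09091 mcg/min
84.09091 mcg/min × 60 min/hr = 5045.455 mcg/hr
Concentration = 50 mg ÷ 158 mL = 0.3164557 mg/mL = 316.4557 mcg/mL
Rate = 5045.455 mcg/hr ÷ 316.4557 mcg/mL = 15.94364 mL/hr
Volume infused = 15.94364 mL/hr × 5.6 hr = 89.28436 mL
Volume remaining = 158 − 89.28436 = 68.71564 mL
Drug remaining = 68.71564 mL × 316.4557 mcg/mL = 21745.45 mcg = 21.74545 mg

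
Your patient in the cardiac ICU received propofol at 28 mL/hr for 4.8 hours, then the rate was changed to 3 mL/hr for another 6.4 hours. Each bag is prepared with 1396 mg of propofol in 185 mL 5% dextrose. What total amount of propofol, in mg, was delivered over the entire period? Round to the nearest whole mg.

Concentration = 1396 mg ÷ 185 mL = 7.545946 mg/mL
Stage 1: 28 mL/hr × 4.8 hr = 134.4 mL → 134.4 mL × 7.545946 mg/mL = 1014.175 mg
Stage 2: 3 mL/hr × 6.4 hr = 19.2 mL → 19.2 mL × 7.545946 mg/mL = 144.8822 mg
Total = 1014.175 + 144.8822 = 1159.057 mg

1159 mg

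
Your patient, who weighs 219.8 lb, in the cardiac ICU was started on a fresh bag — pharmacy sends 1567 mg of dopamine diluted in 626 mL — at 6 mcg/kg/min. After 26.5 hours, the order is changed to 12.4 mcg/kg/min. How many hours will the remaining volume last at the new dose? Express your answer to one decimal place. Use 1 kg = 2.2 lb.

Initial rate:
Weight = 219.8 lb ÷ 2.2 lb/kg = 99.90909 kg
Dose = 6 mcg/kg/min × 99.90909 kg = 599.4545 mcg/min
599.4545 mcg/min × 60 min/hr = 35967.27 mcg/hr
Concentration = 1567 mg ÷ 626 mL = 2.503195 mg/mL = 2503.195 mcg/mL
Rate = 35967.27 mcg/hr ÷ 2503.195 mcg/mL = 14.36855 mL/hr
Volume infused so far = 14.36855 mL/hr × 26.5 hr = 380.7665 mL
Volume remaining = 626 − 380.7665 = 245.2335 mL
New rate:
Dose = 12.4 mcg/kg/min × 99.90909 kg = 1238.873 mcg/min
1238.873 mcg/min × 60 min/hr = 74332.36 mcg/hr
Rate = 74332.36 mcg/hr ÷ 2503.195 mcg/mL = 29.695 mL/hr
Time remaining = 245.2335 mL ÷ 29.695 mL/hr = 8.258412 hr

8.3 hours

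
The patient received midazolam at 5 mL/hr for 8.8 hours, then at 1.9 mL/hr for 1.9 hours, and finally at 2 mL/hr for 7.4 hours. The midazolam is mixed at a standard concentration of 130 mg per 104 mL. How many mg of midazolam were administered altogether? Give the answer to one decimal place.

Concentration = 130 mg ÷ 104 mL = 1.25 mg/mL
Stage 1: 5 mL/hr × 8.8 hr = 44 mL → 44 mL × 1.25 mg/mL = 55 mg
Stage 2: 1.9 mL/hr × 1.9 hr = 3.61 mL → 3.61 mL × 1.25 mg/mL = 4.5125 mg
Stage 3: 2 mL/hr × 7.4 hr = 14.8 mL → 14.8 mL × 1.25 mg/mL = 18.5 mg
Total = 55 + 4.5125 + 18.5 = 78.0125 mg

78.0 mg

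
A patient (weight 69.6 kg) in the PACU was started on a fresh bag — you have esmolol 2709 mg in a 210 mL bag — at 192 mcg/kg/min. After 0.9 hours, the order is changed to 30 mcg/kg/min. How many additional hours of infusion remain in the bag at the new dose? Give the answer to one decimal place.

15.9 hours

Initial rate:
Dose = 192 mcg/kg/min × 69.6 kg = 13363.2 mcg/min
13363.2 mcg/min × 60 min/hr = 801792 mcg/hr
Concentration = 2709 mg ÷ 210 mL = 12.9 mg/mL = 12900 mcg/mL
Rate = 801792 mcg/hr ÷ 12900 mcg/mL = 62.15442 mL/hr
Volume infused so far = 62.15442 mL/hr × 0.9 hr = 55.93898 mL
Volume remaining = 210 − 55.93898 = 154.061 mL
New rate:
Dose = 30 mcg/kg/min × 69.6 kg = 2088 mcg/min
2088 mcg/min × 60 min/hr = 125280 mcg/hr
Rate = 125280 mcg/hr ÷ 12900 mcg/mL = 9.711628 mL/hr
Time remaining = 154.061 mL ÷ 9.711628 mL/hr = 15.86356 hr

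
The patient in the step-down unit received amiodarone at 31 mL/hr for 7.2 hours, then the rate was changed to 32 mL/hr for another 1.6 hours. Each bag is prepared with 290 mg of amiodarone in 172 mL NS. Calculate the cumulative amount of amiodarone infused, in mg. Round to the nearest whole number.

463 mg

Concentration = 290 mg ÷ 172 mL = 1.686047 mg/mL
Stage 1: 31 mL/hr × 7.2 hr = 223.2 mL → 223.2 mL × 1.686047 mg/mL = 376.3256 mg
Stage 2: 32 mL/hr × 1.6 hr = 51.2 mL → 51.2 mL × 1.686047 mg/mL = 86.32558 mg
Total = 376.3256 + 86.32558 = 462.6512 mg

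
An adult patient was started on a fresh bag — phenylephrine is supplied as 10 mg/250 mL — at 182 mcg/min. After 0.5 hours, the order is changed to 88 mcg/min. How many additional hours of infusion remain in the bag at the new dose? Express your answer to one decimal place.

0.9 hours

Initial rate:
182 mcg/min × 60 min/hr = 10920 mcg/hr
Concentration = 10 mg ÷ 250 mL = 0.04 mg/mL = 40 mcg/mL
Rate = 10920 mcg/hr ÷ 40 mcg/mL = 273 mL/hr
Volume infused so far = 273 mL/hr × 0.5 hr = 136.5 mL
Volume remaining = 250 − 136.5 = 113.5 mL
New rate:
88 mcg/min × 60 min/hr = 5280 mcg/hr
Rate = 5280 mcg/hr ÷ 40 mcg/mL = 132 mL/hr
Time remaining = 113.5 mL ÷ 132 mL/hr = 0.8598485 hr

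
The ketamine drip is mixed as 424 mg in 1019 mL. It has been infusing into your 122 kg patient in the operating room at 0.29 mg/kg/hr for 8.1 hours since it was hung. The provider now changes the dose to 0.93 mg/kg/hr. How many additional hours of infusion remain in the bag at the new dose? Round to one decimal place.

1.2 hours

Initial rate:
Dose = 0.29 mg/kg/hr × 122 kg = 35.38 mg/hr
Concentration = 424 mg ÷ 1019 mL = 0.4160942 mg/mL
Rate = 35.38 mg/hr ÷ 0.4160942 mg/mL = 85.02882 mL/hr
Volume infused so far = 85.02882 mL/hr × 8.1 hr = 688.7334 mL
Volume remaining = 1019 − 688.7334 = 330.2666 mL
New rate:
Dose = 0.93 mg/kg/hr × 122 kg = 113.46 mg/hr
Rate = 113.46 mg/hr ÷ 0.4160942 mg/mL = 272.6786 mL/hr
Time remaining = 330.2666 mL ÷ 272.6786 mL/hr = 1.211193 hr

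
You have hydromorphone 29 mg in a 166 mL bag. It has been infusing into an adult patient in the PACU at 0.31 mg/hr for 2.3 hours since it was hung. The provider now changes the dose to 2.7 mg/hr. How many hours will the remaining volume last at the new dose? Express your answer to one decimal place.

Initial rate:
Concentration = 29 mg ÷ 166 mL = 0.1746988 mg/mL
Rate = 0.31 mg/hr ÷ 0.1746988 mg/mL = 1.774483 mL/hr
Volume infused so far = 1.774483 mL/hr × 2.3 hr = 4.08131 mL
Volume remaining = 166 − 4.08131 = 161.9187 mL
New rate:
Rate = 2.7 mg/hr ÷ 0.1746988 mg/mL = 15.45517 mL/hr
Time remaining = 161.9187 mL ÷ 15.45517 mL/hr = 10.47667 hr

10.5 hours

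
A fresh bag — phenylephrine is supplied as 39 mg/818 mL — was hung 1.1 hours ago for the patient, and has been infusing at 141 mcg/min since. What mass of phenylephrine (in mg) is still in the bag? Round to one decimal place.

29.7 mg

141 mcg/min × 60 min/hr = 8460 mcg/hr
Concentration = 39 mg ÷ 818 mL = 0.04767726 mg/mL = 47.67726 mcg/mL
Rate = 8460 mcg/hr ÷ 47.67726 mcg/mL = 177.4431 mL/hr
Volume infused = 177.4431 mL/hr × 1.1 hr = 195.1874 mL
Volume remaining = 818 − 195.1874 = 622.8126 mL
Drug remaining = 622.8126 mL × 47.67726 mcg/mL = 29694 mcg = 29.694 mg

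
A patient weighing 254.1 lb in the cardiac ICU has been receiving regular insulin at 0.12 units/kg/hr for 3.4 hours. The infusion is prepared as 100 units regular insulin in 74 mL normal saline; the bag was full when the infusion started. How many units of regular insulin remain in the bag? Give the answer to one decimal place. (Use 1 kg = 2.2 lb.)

Weight = 254.1 lb ÷ 2.2 lb/kg = 115.5 kg
Dose = 0.12 units/kg/hr × 115.5 kg = 13.86 units/hr
Concentration = 100 units ÷ 74 mL = 1.351351 units/mL
Rate = 13.86 units/hr ÷ 1.351351 units/mL = 10.2564 mL/hr
Volume infused = 10.2564 mL/hr × 3.4 hr = 34.87176 mL
Volume remaining = 74 − 34.87176 = 39.12824 mL
Drug remaining = 39.12824 mL × 1.351351 units/mL = 52.876 units

52.9 units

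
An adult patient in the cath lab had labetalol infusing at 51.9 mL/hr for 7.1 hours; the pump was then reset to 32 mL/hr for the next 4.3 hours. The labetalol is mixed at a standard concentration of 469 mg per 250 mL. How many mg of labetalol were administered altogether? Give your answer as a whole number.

Concentration = 469 mg ÷ 250 mL = 1.876 mg/mL
Stage 1: 51.9 mL/hr × 7.1 hr = 368.49 mL → 368.49 mL × 1.876 mg/mL = 691.2872 mg
Stage 2: 32 mL/hr × 4.3 hr = 137.6 mL → 137.6 mL × 1.876 mg/mL = 258.1376 mg
Total = 691.2872 + 258.1376 = 949.4248 mg

949 mg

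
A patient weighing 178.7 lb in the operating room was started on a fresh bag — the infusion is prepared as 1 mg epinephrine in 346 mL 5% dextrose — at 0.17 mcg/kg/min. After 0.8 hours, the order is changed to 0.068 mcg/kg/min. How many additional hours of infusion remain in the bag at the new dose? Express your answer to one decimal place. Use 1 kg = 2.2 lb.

Initial rate:
Weight = 178.7 lb ÷ 2.2 lb/kg = 81.22727 kg
Dose = 0.17 mcg/kg/min × 81.22727 kg = 13.80864 mcg/min
13.80864 mcg/min × 60 min/hr = 828.5182 mcg/hr
Concentration = 1 mg ÷ 346 mL = 0.002890173 mg/mL = 2.890173 mcg/mL
Rate = 828.5182 mcg/hr ÷ 2.890173 mcg/mL = 286.6673 mL/hr
Volume infused so far = 286.6673 mL/hr × 0.8 hr = 229.3338 mL
Volume remaining = 346 − 229.3338 = 116.6662 mL
New rate:
Dose = 0.068 mcg/kg/min × 81.22727 kg = 5.523455 mcg/min
5.523455 mcg/min × 60 min/hr = 331.4073 mcg/hr
Rate = 331.4073 mcg/hr ÷ 2.890173 mcg/mL = 114.6669 mL/hr
Time remaining = 116.6662 mL ÷ 114.6669 mL/hr = 1.017435 hr

1.0 hours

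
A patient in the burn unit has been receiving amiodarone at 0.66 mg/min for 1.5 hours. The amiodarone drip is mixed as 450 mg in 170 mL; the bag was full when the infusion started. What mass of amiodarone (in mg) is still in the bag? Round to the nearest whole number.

391 mg

0.66 mg/min × 60 min/hr = 39.6 mg/hr
Concentration = 450 mg ÷ 170 mL = 2.647059 mg/mL
Rate = 39.6 mg/hr ÷ 2.647059 mg/mL = 14.96 mL/hr
Volume infused = 14.96 mL/hr × 1.5 hr = 22.44 mL
Volume remaining = 170 − 22.44 = 147.56 mL
Drug remaining = 147.56 mL × 2.647059 mg/mL = 390.6 mg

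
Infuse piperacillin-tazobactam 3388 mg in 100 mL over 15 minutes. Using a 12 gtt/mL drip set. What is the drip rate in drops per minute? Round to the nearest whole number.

80 gtt/min

100 mL ÷ (15 min) = 6.666667 mL/min
6.666667 mL/min × 12 gtt/mL = 80 gtt/min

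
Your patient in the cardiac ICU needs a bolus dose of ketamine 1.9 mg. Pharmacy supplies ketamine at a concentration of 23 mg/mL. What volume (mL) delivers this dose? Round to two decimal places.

0.08 mL

Volume = 1.9 mg ÷ 23 mg/mL = 0.0826087 mL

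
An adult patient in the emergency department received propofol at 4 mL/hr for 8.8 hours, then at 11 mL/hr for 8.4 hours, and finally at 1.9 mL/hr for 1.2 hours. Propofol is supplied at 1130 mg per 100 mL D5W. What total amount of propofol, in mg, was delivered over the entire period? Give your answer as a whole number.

Concentration = 1130 mg ÷ 100 mL = 11.3 mg/mL
Stage 1: 4 mL/hr × 8.8 hr = 35.2 mL → 35.2 mL × 11.3 mg/mL = 397.76 mg
Stage 2: 11 mL/hr × 8.4 hr = 92.4 mL → 92.4 mL × 11.3 mg/mL = 1044.12 mg
Stage 3: 1.9 mL/hr × 1.2 hr = 2.28 mL → 2.28 mL × 11.3 mg/mL = 25.764 mg
Total = 397.76 + 1044.12 + 25.764 = 1467.644 mg

1468 mg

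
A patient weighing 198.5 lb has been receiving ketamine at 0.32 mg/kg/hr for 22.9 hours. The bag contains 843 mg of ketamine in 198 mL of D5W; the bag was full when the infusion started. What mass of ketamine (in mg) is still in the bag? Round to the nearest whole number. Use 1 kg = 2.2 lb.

Weight = 198.5 lb ÷ 2.2 lb/kg = 90.22727 kg
Dose = 0.32 mg/kg/hr × 90.22727 kg = 28.87273 mg/hr
Concentration = 843 mg ÷ 198 mL = 4.257576 mg/mL
Rate = 28.87273 mg/hr ÷ 4.257576 mg/mL = 6.781495 mL/hr
Volume infused = 6.781495 mL/hr × 22.9 hr = 155.2962 mL
Volume remaining = 198 − 155.2962 = 42.70377 mL
Drug remaining = 42.70377 mL × 4.257576 mg/mL = 181.8145 mg

182 mg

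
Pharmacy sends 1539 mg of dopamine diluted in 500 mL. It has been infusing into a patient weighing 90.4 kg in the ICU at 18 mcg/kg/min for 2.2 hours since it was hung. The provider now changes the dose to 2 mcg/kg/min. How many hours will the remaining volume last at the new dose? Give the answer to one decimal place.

122.1 hours

Initial rate:
Dose = 18 mcg/kg/min × 90.4 kg = 1627.2 mcg/min
1627.2 mcg/min × 60 min/hr = 97632 mcg/hr
Concentration = 1539 mg ÷ 500 mL = 3.078 mg/mL = 3078 mcg/mL
Rate = 97632 mcg/hr ÷ 3078 mcg/mL = 31.7193 mL/hr
Volume infused so far = 31.7193 mL/hr × 2.2 hr = 69.78246 mL
Volume remaining = 500 − 69.78246 = 430.2175 mL
New rate:
Dose = 2 mcg/kg/min × 90.4 kg = 180.8 mcg/min
180.8 mcg/min × 60 min/hr = 10848 mcg/hr
Rate = 10848 mcg/hr ÷ 3078 mcg/mL = 3.524366 mL/hr
Time remaining = 430.2175 mL ÷ 3.524366 mL/hr = 122.0695 hr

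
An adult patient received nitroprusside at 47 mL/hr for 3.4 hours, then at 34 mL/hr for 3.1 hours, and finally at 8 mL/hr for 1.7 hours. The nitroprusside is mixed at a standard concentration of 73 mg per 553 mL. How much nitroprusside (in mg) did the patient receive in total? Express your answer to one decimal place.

36.8 mg

Concentration = 73 mg ÷ 553 mL = 0.1320072 mg/mL
Stage 1: 47 mL/hr × 3.4 hr = 159.8 mL → 159.8 mL × 0.1320072 mg/mL = 21.09476 mg
Stage 2: 34 mL/hr × 3.1 hr = 105.4 mL → 105.4 mL × 0.1320072 mg/mL = 13.91356 mg
Stage 3: 8 mL/hr × 1.7 hr = 13.6 mL → 13.6 mL × 0.1320072 mg/mL = 1.795298 mg
Total = 21.09476 + 13.91356 + 1.795298 = 36.80362 mg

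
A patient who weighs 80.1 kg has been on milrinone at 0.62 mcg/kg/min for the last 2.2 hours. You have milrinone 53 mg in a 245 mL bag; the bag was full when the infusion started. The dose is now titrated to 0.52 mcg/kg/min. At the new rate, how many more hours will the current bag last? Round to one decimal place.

Initial rate:
Dose = 0.62 mcg/kg/min × 80.1 kg = 49.662 mcg/min
49.662 mcg/min × 60 min/hr = 2979.72 mcg/hr
Concentration = 53 mg ÷ 245 mL = 0.2163265 mg/mL = 216.3265 mcg/mL
Rate = 2979.72 mcg/hr ÷ 216.3265 mcg/mL = 13.77418 mL/hr
Volume infused so far = 13.77418 mL/hr × 2.2 hr = 30.30319 mL
Volume remaining = 245 − 30.30319 = 214.6968 mL
New rate:
Dose = 0.52 mcg/kg/min × 80.1 kg = 41.652 mcg/min
41.652 mcg/min × 60 min/hr = 2499.12 mcg/hr
Rate = 2499.12 mcg/hr ÷ 216.3265 mcg/mL = 11.55254 mL/hr
Time remaining = 214.6968 mL ÷ 11.55254 mL/hr = 18.58439 hr

18.6 hours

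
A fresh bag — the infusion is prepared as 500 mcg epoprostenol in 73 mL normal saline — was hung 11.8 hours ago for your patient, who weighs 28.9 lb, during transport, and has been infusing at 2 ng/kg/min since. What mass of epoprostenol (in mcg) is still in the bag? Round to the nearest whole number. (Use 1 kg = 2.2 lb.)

481 mcg

Weight = 28.9 lb ÷ 2.2 lb/kg = 13.13636 kg
Dose = 2 ng/kg/min × 13.13636 kg = 26.27273 ng/min
26.27273 ng/min × 60 min/hr = 1576.364 ng/hr
Concentration = 500 mcg ÷ 73 mL = 6.849315 mcg/mL = 6849.315 ng/mL
Rate = 1576.364 ng/hr ÷ 6849.315 ng/mL = 0.2301491 mL/hr
Volume infused = 0.2301491 mL/hr × 11.8 hr = 2.715759 mL
Volume remaining = 73 − 2.715759 = 70.28424 mL
Drug remaining = 70.28424 mL × 6849.315 ng/mL = 481398.9 ng = 481.3989 mcg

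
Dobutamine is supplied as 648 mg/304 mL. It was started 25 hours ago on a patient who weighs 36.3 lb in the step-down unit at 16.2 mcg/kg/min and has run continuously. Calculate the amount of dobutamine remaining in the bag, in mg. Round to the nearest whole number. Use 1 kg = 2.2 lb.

247 mg

Weight = 36.3 lb ÷ 2.2 lb/kg = 16.5 kg
Dose = 16.2 mcg/kg/min × 16.5 kg = 267.3 mcg/min
267.3 mcg/min × 60 min/hr = 16038 mcg/hr
Concentration = 648 mg ÷ 304 mL = 2.131579 mg/mL = 2131.579 mcg/mL
Rate = 16038 mcg/hr ÷ 2131.579 mcg/mL = 7.524 mL/hr
Volume infused = 7.524 mL/hr × 25 hr = 188.1 mL
Volume remaining = 304 − 188.1 = 115.9 mL
Drug remaining = 115.9 mL × 2131.579 mcg/mL = 247050 mcg = 247.05 mg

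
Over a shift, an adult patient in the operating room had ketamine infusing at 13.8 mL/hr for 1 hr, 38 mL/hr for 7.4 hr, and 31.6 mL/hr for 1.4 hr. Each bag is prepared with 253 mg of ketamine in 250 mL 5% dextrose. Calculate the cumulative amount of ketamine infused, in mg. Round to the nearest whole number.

Concentration = 253 mg ÷ 250 mL = 1.012 mg/mL
Stage 1: 13.8 mL/hr × 1 hr = 13.8 mL → 13.8 mL × 1.012 mg/mL = 13.9656 mg
Stage 2: 38 mL/hr × 7.4 hr = 281.2 mL → 281.2 mL × 1.012 mg/mL = 284.5744 mg
Stage 3: 31.6 mL/hr × 1.4 hr = 44.24 mL → 44.24 mL × 1.012 mg/mL = 44.77088 mg
Total = 13.9656 + 284.5744 + 44.77088 = 343.3109 mg

343 mg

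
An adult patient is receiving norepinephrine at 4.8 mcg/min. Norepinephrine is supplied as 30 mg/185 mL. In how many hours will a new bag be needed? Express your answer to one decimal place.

104.2 hours

4.8 mcg/min × 60 min/hr = 288 mcg/hr
Concentration = 30 mg ÷ 185 mL = 0.1621622 mg/mL = 162.1622 mcg/mL
Rate = 288 mcg/hr ÷ 162.1622 mcg/mL = 1.776 mL/hr
Duration = 185 mL ÷ 1.776 mL/hr = 104.1667 hr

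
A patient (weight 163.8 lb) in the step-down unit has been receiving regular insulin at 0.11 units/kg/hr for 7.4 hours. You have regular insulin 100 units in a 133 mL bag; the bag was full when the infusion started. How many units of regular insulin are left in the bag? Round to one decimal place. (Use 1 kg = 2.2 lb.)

Weight = 163.8 lb ÷ 2.2 lb/kg = 74.45455 kg
Dose = 0.11 units/kg/hr × 74.45455 kg = 8.19 units/hr
Concentration = 100 units ÷ 133 mL = 0.7518797 units/mL
Rate = 8.19 units/hr ÷ 0.7518797 units/mL = 10.8927 mL/hr
Volume infused = 10.8927 mL/hr × 7.4 hr = 80.60598 mL
Volume remaining = 133 − 80.60598 = 52.39402 mL
Drug remaining = 52.39402 mL × 0.7518797 units/mL = 39.394 units

39.4 units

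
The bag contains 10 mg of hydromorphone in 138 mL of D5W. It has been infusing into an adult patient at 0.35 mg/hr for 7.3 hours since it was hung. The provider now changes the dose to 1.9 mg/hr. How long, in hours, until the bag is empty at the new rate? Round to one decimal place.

Initial rate:
Concentration = 10 mg ÷ 138 mL = 0.07246377 mg/mL
Rate = 0.35 mg/hr ÷ 0.07246377 mg/mL = 4.83 mL/hr
Volume infused so far = 4.83 mL/hr × 7.3 hr = 35.259 mL
Volume remaining = 138 − 35.259 = 102.741 mL
New rate:
Rate = 1.9 mg/hr ÷ 0.07246377 mg/mL = 26.22 mL/hr
Time remaining = 102.741 mL ÷ 26.22 mL/hr = 3.918421 hr

3.9 hours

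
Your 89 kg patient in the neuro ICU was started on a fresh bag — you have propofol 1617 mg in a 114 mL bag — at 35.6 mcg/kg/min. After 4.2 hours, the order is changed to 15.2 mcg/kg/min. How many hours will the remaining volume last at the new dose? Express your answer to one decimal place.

10.1 hours

Initial rate:
Dose = 35.6 mcg/kg/min × 89 kg = 3168.4 mcg/min
3168.4 mcg/min × 60 min/hr = 190104 mcg/hr
Concentration = 1617 mg ÷ 114 mL = 14.18421 mg/mL = 14184.21 mcg/mL
Rate = 190104 mcg/hr ÷ 14184.21 mcg/mL = 13.40251 mL/hr
Volume infused so far = 13.40251 mL/hr × 4.2 hr = 56.29054 mL
Volume remaining = 114 − 56.29054 = 57.70946 mL
New rate:
Dose = 15.2 mcg/kg/min × 89 kg = 1352.8 mcg/min
1352.8 mcg/min × 60 min/hr = 81168 mcg/hr
Rate = 81168 mcg/hr ÷ 14184.21 mcg/mL = 5.722419 mL/hr
Time remaining = 57.70946 mL ÷ 5.722419 mL/hr = 10.0848 hr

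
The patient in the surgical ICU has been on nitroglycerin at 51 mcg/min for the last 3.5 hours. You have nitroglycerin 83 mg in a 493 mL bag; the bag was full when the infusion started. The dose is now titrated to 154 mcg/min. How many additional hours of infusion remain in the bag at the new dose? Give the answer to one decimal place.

7.8 hours

Initial rate:
51 mcg/min × 60 min/hr = 3060 mcg/hr
Concentration = 83 mg ÷ 493 mL = 0.168357 mg/mL = 168.357 mcg/mL
Rate = 3060 mcg/hr ÷ 168.357 mcg/mL = 18.17566 mL/hr
Volume infused so far = 18.17566 mL/hr × 3.5 hr = 63.61482 mL
Volume remaining = 493 − 63.61482 = 429.3852 mL
New rate:
154 mcg/min × 60 min/hr = 9240 mcg/hr
Rate = 9240 mcg/hr ÷ 168.357 mcg/mL = 54.88337 mL/hr
Time remaining = 429.3852 mL ÷ 54.88337 mL/hr = 7.823593 hr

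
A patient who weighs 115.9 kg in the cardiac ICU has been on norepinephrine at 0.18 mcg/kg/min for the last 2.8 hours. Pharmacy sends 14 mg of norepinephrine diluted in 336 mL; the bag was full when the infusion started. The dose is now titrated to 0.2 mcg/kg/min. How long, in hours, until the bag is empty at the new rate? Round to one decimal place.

7.5 hours

Initial rate:
Dose = 0.18 mcg/kg/min × 115.9 kg = 20.862 mcg/min
20.862 mcg/min × 60 min/hr = 1251.72 mcg/hr
Concentration = 14 mg ÷ 336 mL = 0.04166667 mg/mL = 41.66667 mcg/mL
Rate = 1251.72 mcg/hr ÷ 41.66667 mcg/mL = 30.04128 mL/hr
Volume infused so far = 30.04128 mL/hr × 2.8 hr = 84.11558 mL
Volume remaining = 336 − 84.11558 = 251.8844 mL
New rate:
Dose = 0.2 mcg/kg/min × 115.9 kg = 23.18 mcg/min
23.18 mcg/min × 60 min/hr = 1390.8 mcg/hr
Rate = 1390.8 mcg/hr ÷ 41.66667 mcg/mL = 33.3792 mL/hr
Time remaining = 251.8844 mL ÷ 33.3792 mL/hr = 7.546149 hr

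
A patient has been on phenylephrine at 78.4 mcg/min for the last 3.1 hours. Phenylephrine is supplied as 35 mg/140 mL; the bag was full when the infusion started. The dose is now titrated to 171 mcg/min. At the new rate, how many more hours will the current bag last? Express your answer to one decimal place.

Initial rate:
78.4 mcg/min × 60 min/hr = 4704 mcg/hr
Concentration = 35 mg ÷ 140 mL = 0.25 mg/mL = 250 mcg/mL
Rate = 4704 mcg/hr ÷ 250 mcg/mL = 18.816 mL/hr
Volume infused so far = 18.816 mL/hr × 3.1 hr = 58.3296 mL
Volume remaining = 140 − 58.3296 = 81.6704 mL
New rate:
171 mcg/min × 60 min/hr = 10260 mcg/hr
Rate = 10260 mcg/hr ÷ 250 mcg/mL = 41.04 mL/hr
Time remaining = 81.6704 mL ÷ 41.04 mL/hr = 1.990019 hr

2.0 hours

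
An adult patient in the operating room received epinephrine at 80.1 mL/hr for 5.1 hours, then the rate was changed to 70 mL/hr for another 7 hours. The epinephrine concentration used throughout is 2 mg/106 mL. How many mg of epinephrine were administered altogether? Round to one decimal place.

17.0 mg

Concentration = 2 mg ÷ 106 mL = 0.01886792 mg/mL
Stage 1: 80.1 mL/hr × 5.1 hr = 408.51 mL → 408.51 mL × 0.01886792 mg/mL = 7.707736 mg
Stage 2: 70 mL/hr × 7 hr = 490 mL → 490 mL × 0.01886792 mg/mL = 9.245283 mg
Total = 7.707736 + 9.245283 = 16.95302 mg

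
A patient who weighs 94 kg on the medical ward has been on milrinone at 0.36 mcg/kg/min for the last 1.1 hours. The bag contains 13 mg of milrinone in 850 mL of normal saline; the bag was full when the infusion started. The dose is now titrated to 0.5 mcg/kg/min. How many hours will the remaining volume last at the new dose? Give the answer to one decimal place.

3.8 hours

Initial rate:
Dose = 0.36 mcg/kg/min × 94 kg = 33.84 mcg/min
33.84 mcg/min × 60 min/hr = 2030.4 mcg/hr
Concentration = 13 mg ÷ 850 mL = 0.01529412 mg/mL = 15.29412 mcg/mL
Rate = 2030.4 mcg/hr ÷ 15.29412 mcg/mL = 132.7569 mL/hr
Volume infused so far = 132.7569 mL/hr × 1.1 hr = 146.0326 mL
Volume remaining = 850 − 146.0326 = 703.9674 mL
New rate:
Dose = 0.5 mcg/kg/min × 94 kg = 47 mcg/min
47 mcg/min × 60 min/hr = 2820 mcg/hr
Rate = 2820 mcg/hr ÷ 15.29412 mcg/mL = 184.3846 mL/hr
Time remaining = 703.9674 mL ÷ 184.3846 mL/hr = 3.817929 hr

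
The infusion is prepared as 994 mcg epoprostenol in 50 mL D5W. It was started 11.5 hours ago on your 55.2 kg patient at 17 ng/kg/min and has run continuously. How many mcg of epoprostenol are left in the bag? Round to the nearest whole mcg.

347 mcg

Dose = 17 ng/kg/min × 55.2 kg = 938.4 ng/min
938.4 ng/min × 60 min/hr = 56304 ng/hr
Concentration = 994 mcg ÷ 50 mL = 19.88 mcg/mL = 19880 ng/mL
Rate = 56304 ng/hr ÷ 19880 ng/mL = 2.832193 mL/hr
Volume infused = 2.832193 mL/hr × 11.5 hr = 32.57022 mL
Volume remaining = 50 − 32.57022 = 17.42978 mL
Drug remaining = 17.42978 mL × 19880 ng/mL = 346504 ng = 346.504 mcg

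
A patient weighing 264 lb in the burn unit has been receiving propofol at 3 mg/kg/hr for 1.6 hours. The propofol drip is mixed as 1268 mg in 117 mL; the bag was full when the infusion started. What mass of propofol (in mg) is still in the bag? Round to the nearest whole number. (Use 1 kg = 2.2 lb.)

692 mg

Weight = 264 lb ÷ 2.2 lb/kg = 120 kg
Dose = 3 mg/kg/hr × 120 kg = 360 mg/hr
Concentration = 1268 mg ÷ 117 mL = 10.83761 mg/mL
Rate = 360 mg/hr ÷ 10.83761 mg/mL = 33.21767 mL/hr
Volume infused = 33.21767 mL/hr × 1.6 hr = 53.14826 mL
Volume remaining = 117 − 53.14826 = 63.85174 mL
Drug remaining = 63.85174 mL × 10.83761 mg/mL = 692 mg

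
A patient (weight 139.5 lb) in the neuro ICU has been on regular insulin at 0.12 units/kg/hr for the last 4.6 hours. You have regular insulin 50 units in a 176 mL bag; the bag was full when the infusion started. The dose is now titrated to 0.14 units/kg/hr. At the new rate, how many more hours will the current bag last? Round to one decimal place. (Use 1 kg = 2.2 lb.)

1.7 hours

Initial rate:
Weight = 139.5 lb ÷ 2.2 lb/kg = 63.40909 kg
Dose = 0.12 units/kg/hr × 63.40909 kg = 7.609091 units/hr
Concentration = 50 units ÷ 176 mL = 0.2840909 units/mL
Rate = 7.609091 units/hr ÷ 0.2840909 units/mL = 26.784 mL/hr
Volume infused so far = 26.784 mL/hr × 4.6 hr = 123.2064 mL
Volume remaining = 176 − 123.2064 = 52.7936 mL
New rate:
Dose = 0.14 units/kg/hr × 63.40909 kg = 8.877273 units/hr
Rate = 8.877273 units/hr ÷ 0.2840909 units/mL = 31.248 mL/hr
Time remaining = 52.7936 mL ÷ 31.248 mL/hr = 1.689503 hr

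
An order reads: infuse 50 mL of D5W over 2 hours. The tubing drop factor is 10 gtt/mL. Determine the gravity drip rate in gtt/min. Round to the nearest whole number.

4 gtt/min

50 mL ÷ (2 hr × 60 = 120 min) = 0.4166667 mL/min
0.4166667 mL/min × 10 gtt/mL = 4.166667 gtt/min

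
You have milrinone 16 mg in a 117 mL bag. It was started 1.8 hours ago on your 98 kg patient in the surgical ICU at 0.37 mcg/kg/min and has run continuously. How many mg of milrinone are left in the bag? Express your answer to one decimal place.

12.1 mg

Dose = 0.37 mcg/kg/min × 98 kg = 36.26 mcg/min
36.26 mcg/min × 60 min/hr = 2175.6 mcg/hr
Concentration = 16 mg ÷ 117 mL = 0.1367521 mg/mL = 136.7521 mcg/mL
Rate = 2175.6 mcg/hr ÷ 136.7521 mcg/mL = 15.90907 mL/hr
Volume infused = 15.90907 mL/hr × 1.8 hr = 28.63633 mL
Volume remaining = 117 − 28.63633 = 88.36366 mL
Drug remaining = 88.36366 mL × 136.7521 mcg/mL = 12083.92 mcg = 12.08392 mg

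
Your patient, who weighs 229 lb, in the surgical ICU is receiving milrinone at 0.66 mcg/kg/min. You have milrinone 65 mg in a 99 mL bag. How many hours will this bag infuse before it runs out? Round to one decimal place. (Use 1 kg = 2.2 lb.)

15.8 hours

Weight = 229 lb ÷ 2.2 lb/kg = 104.0909 kg
Dose = 0.66 mcg/kg/min × 104.0909 kg = 68.7 mcg/min
68.7 mcg/min × 60 min/hr = 4122 mcg/hr
Concentration = 65 mg ÷ 99 mL = 0.6565657 mg/mL = 656.5657 mcg/mL
Rate = 4122 mcg/hr ÷ 656.5657 mcg/mL = 6.278123 mL/hr
Duration = 99 mL ÷ 6.278123 mL/hr = 15.76904 hr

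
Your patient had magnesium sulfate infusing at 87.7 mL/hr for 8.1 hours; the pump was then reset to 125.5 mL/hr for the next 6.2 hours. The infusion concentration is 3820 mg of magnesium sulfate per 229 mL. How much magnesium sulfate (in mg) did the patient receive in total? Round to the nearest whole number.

Concentration = 3820 mg ÷ 229 mL = 16.68122 mg/mL
Stage 1: 87.7 mL/hr × 8.1 hr = 710.37 mL → 710.37 mL × 16.68122 mg/mL = 11849.84 mg
Stage 2: 125.5 mL/hr × 6.2 hr = 778.1 mL → 778.1 mL × 16.68122 mg/mL = 12979.66 mg
Total = 11849.84 + 12979.66 = 24829.5 mg

24829 mg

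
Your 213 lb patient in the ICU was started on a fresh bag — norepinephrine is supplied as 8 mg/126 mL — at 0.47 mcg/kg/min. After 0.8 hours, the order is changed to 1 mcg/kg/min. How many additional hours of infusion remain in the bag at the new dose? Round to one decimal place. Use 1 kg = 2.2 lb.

Initial rate:
Weight = 213 lb ÷ 2.2 lb/kg = 96.81818 kg
Dose = 0.47 mcg/kg/min × 96.81818 kg = 45.50455 mcg/min
45.50455 mcg/min × 60 min/hr = 2730.273 mcg/hr
Concentration = 8 mg ÷ 126 mL = 0.06349206 mg/mL = 63.49206 mcg/mL
Rate = 2730.273 mcg/hr ÷ 63.49206 mcg/mL = 43.0018 mL/hr
Volume infused so far = 43.0018 mL/hr × 0.8 hr = 34.40144 mL
Volume remaining = 126 − 34.40144 = 91.59856 mL
New rate:
Dose = 1 mcg/kg/min × 96.81818 kg = 96.81818 mcg/min
96.81818 mcg/min × 60 min/hr = 5809.091 mcg/hr
Rate = 5809.091 mcg/hr ÷ 63.49206 mcg/mL = 91.49318 mL/hr
Time remaining = 91.59856 mL ÷ 91.49318 mL/hr = 1.001152 hr

1.0 hours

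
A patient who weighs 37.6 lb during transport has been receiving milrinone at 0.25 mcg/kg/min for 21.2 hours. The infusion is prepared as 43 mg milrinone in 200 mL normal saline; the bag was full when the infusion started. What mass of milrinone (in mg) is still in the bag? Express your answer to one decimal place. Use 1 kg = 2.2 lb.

37.6 mg

Weight = 37.6 lb ÷ 2.2 lb/kg = 17.09091 kg
Dose = 0.25 mcg/kg/min × 17.09091 kg = 4.272727 mcg/min
4.272727 mcg/min × 60 min/hr = 256.3636 mcg/hr
Concentration = 43 mg ÷ 200 mL = 0.215 mg/mL = 215 mcg/mL
Rate = 256.3636 mcg/hr ÷ 215 mcg/mL = 1.192389 mL/hr
Volume infused = 1.192389 mL/hr × 21.2 hr = 25.27865 mL
Volume remaining = 200 − 25.27865 = 174.7214 mL
Drug remaining = 174.7214 mL × 215 mcg/mL = 37565.09 mcg = 37.56509 mg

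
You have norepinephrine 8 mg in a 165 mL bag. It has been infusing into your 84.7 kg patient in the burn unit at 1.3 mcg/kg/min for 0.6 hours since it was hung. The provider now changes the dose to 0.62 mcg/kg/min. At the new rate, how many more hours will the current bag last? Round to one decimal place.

1.3 hours

Initial rate:
Dose = 1.3 mcg/kg/min × 84.7 kg = 110.11 mcg/min
110.11 mcg/min × 60 min/hr = 6606.6 mcg/hr
Concentration = 8 mg ÷ 165 mL = 0.04848485 mg/mL = 48.48485 mcg/mL
Rate = 6606.6 mcg/hr ÷ 48.48485 mcg/mL = 136.2611 mL/hr
Volume infused so far = 136.2611 mL/hr × 0.6 hr = 81.75668 mL
Volume remaining = 165 − 81.75668 = 83.24332 mL
New rate:
Dose = 0.62 mcg/kg/min × 84.7 kg = 52.514 mcg/min
52.514 mcg/min × 60 min/hr = 3150.84 mcg/hr
Rate = 3150.84 mcg/hr ÷ 48.48485 mcg/mL = 64.98607 mL/hr
Time remaining = 83.24332 mL ÷ 64.98607 mL/hr = 1.280941 hr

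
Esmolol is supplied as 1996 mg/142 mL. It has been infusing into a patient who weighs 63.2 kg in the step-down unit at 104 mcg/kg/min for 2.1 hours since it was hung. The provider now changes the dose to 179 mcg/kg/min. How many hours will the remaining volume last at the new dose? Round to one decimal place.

Initial rate:
Dose = 104 mcg/kg/min × 63.2 kg = 6572.8 mcg/min
6572.8 mcg/min × 60 min/hr = 394368 mcg/hr
Concentration = 1996 mg ÷ 142 mL = 14.05634 mg/mL = 14056.34 mcg/mL
Rate = 394368 mcg/hr ÷ 14056.34 mcg/mL = 28.05624 mL/hr
Volume infused so far = 28.05624 mL/hr × 2.1 hr = 58.91811 mL
Volume remaining = 142 − 58.91811 = 83.08189 mL
New rate:
Dose = 179 mcg/kg/min × 63.2 kg = 11312.8 mcg/min
11312.8 mcg/min × 60 min/hr = 678768 mcg/hr
Rate = 678768 mcg/hr ÷ 14056.34 mcg/mL = 48.28911 mL/hr
Time remaining = 83.08189 mL ÷ 48.28911 mL/hr = 1.72051 hr

1.7 hours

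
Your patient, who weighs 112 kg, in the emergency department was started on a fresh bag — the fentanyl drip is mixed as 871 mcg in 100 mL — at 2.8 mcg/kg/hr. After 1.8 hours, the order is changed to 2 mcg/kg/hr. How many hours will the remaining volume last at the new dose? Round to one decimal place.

1.4 hours

Initial rate:
Dose = 2.8 mcg/kg/hr × 112 kg = 313.6 mcg/hr
Concentration = 871 mcg ÷ 100 mL = 8.71 mcg/mL
Rate = 313.6 mcg/hr ÷ 8.71 mcg/mL = 36.00459 mL/hr
Volume infused so far = 36.00459 mL/hr × 1.8 hr = 64.80827 mL
Volume remaining = 100 − 64.80827 = 35.19173 mL
New rate:
Dose = 2 mcg/kg/hr × 112 kg = 224 mcg/hr
Rate = 224 mcg/hr ÷ 8.71 mcg/mL = 25.71757 mL/hr
Time remaining = 35.19173 mL ÷ 25.71757 mL/hr = 1.368393 hr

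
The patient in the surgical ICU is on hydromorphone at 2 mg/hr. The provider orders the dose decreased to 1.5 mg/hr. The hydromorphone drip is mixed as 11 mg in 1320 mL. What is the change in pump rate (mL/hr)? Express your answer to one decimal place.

60.0 mL/hr

At the current dose:
Concentration = 11 mg ÷ 1320 mL = 0.008333333 mg/mL
Rate = 2 mg/hr ÷ 0.008333333 mg/mL = 240 mL/hr
At the new dose:
Rate = 1.5 mg/hr ÷ 0.008333333 mg/mL = 180 mL/hr
Change = 180 − 240 = -60 mL/hr → 60 mL/hr decrease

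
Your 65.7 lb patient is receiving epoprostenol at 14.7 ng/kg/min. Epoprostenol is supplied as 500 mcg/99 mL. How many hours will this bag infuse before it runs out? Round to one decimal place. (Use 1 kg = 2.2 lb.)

19.0 hours

Weight = 65.7 lb ÷ 2.2 lb/kg = 29.86364 kg
Dose = 14.7 ng/kg/min × 29.86364 kg = 438.9955 ng/min
438.9955 ng/min × 60 min/hr = 26339.73 ng/hr
Concentration = 500 mcg ÷ 99 mL = 5.050505 mcg/mL = 5050.505 ng/mL
Rate = 26339.73 ng/hr ÷ 5050.505 ng/mL = 5.215266 mL/hr
Duration = 99 mL ÷ 5.215266 mL/hr = 18.98273 hr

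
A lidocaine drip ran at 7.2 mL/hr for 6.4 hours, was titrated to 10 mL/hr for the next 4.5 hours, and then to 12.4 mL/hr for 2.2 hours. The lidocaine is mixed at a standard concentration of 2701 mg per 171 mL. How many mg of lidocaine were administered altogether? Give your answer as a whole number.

Concentration = 2701 mg ÷ 171 mL = 15.79532 mg/mL
Stage 1: 7.2 mL/hr × 6.4 hr = 46.08 mL → 46.08 mL × 15.79532 mg/mL = 727.8484 mg
Stage 2: 10 mL/hr × 4.5 hr = 45 mL → 45 mL × 15.79532 mg/mL = 710.7895 mg
Stage 3: 12.4 mL/hr × 2.2 hr = 27.28 mL → 27.28 mL × 15.79532 mg/mL = 430.8964 mg
Total = 727.8484 + 710.7895 + 430.8964 = 1869.534 mg

1870 mg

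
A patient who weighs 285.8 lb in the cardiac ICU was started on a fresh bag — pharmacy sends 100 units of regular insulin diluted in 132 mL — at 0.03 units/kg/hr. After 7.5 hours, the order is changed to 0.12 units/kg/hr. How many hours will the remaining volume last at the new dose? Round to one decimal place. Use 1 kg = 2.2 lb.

4.5 hours

Initial rate:
Weight = 285.8 lb ÷ 2.2 lb/kg = 129.9091 kg
Dose = 0.03 units/kg/hr × 129.9091 kg = 3.897273 units/hr
Concentration = 100 units ÷ 132 mL = 0.7575758 units/mL
Rate = 3.897273 units/hr ÷ 0.7575758 units/mL = 5.1444 mL/hr
Volume infused so far = 5.1444 mL/hr × 7.5 hr = 38.583 mL
Volume remaining = 132 − 38.583 = 93.417 mL
New rate:
Dose = 0.12 units/kg/hr × 129.9091 kg = 15.58909 units/hr
Rate = 15.58909 units/hr ÷ 0.7575758 units/mL = 20.5776 mL/hr
Time remaining = 93.417 mL ÷ 20.5776 mL/hr = 4.539742 hr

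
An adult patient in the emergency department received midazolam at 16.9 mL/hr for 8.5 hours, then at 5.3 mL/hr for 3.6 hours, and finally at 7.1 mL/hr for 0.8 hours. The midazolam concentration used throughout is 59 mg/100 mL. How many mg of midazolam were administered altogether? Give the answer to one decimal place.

99.4 mg

Concentration = 59 mg ÷ 100 mL = 0.59 mg/mL
Stage 1: 16.9 mL/hr × 8.5 hr = 143.65 mL → 143.65 mL × 0.59 mg/mL = 84.7535 mg
Stage 2: 5.3 mL/hr × 3.6 hr = 19.08 mL → 19.08 mL × 0.59 mg/mL = 11.2572 mg
Stage 3: 7.1 mL/hr × 0.8 hr = 5.68 mL → 5.68 mL × 0.59 mg/mL = 3.3512 mg
Total = 84.7535 + 11.2572 + 3.3512 = 99.3619 mg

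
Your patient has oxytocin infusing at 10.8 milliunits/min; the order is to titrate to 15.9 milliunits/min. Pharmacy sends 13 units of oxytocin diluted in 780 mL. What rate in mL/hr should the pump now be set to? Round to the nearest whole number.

15.9 milliunits/min × 60 min/hr = 954 milliunits/hr
Concentration = 13 units ÷ 780 mL = 0.01666667 units/mL = 16.66667 milliunits/mL
Rate = 954 milliunits/hr ÷ 16.66667 milliunits/mL = 57.24 mL/hr

57 mL/hr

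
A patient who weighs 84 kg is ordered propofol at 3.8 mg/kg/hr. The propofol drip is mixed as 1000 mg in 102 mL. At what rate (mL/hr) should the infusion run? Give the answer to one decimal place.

Dose = 3.8 mg/kg/hr × 84 kg = 319.2 mg/hr
Concentration = 1000 mg ÷ 102 mL = 9.803922 mg/mL
Rate = 319.2 mg/hr ÷ 9.803922 mg/mL = 32.5584 mL/hr

32.6 mL/hr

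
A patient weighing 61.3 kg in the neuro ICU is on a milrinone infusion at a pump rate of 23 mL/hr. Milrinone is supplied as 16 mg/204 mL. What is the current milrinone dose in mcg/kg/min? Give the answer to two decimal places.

Concentration = 16 mg ÷ 204 mL = 0.07843137 mg/mL = 78.43137 mcg/mL
Drug rate = 23 mL/hr × 78.43137 mcg/mL = 1803.922 mcg/hr
1803.922 mcg/hr ÷ 60 min/hr = 30.06536 mcg/min
30.06536 mcg/min ÷ 61.3 kg = 0.4904626 mcg/kg/min

0.49 mcg/kg/min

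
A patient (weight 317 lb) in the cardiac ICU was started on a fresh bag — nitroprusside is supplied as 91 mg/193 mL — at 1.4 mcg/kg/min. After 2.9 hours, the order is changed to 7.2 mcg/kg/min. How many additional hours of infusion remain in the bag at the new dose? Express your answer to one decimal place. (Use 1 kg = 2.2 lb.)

Initial rate:
Weight = 317 lb ÷ 2.2 lb/kg = 144.0909 kg
Dose = 1.4 mcg/kg/min × 144.0909 kg = 201.7273 mcg/min
201.7273 mcg/min × 60 min/hr = 12103.64 mcg/hr
Concentration = 91 mg ÷ 193 mL = 0.4715026 mg/mL = 471.5026 mcg/mL
Rate = 12103.64 mcg/hr ÷ 471.5026 mcg/mL = 25.67035 mL/hr
Volume infused so far = 25.67035 mL/hr × 2.9 hr = 74.44401 mL
Volume remaining = 193 − 74.44401 = 118.556 mL
New rate:
Dose = 7.2 mcg/kg/min × 144.0909 kg = 1037.455 mcg/min
1037.455 mcg/min × 60 min/hr = 62247.27 mcg/hr
Rate = 62247.27 mcg/hr ÷ 471.5026 mcg/mL = 132.0189 mL/hr
Time remaining = 118.556 mL ÷ 132.0189 mL/hr = 0.8980225 hr

0.9 hours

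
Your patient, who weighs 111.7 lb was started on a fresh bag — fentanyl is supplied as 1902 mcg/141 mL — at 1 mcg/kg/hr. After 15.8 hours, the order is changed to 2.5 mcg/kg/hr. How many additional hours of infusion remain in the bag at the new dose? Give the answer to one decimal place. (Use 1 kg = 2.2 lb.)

8.7 hours

Initial rate:
Weight = 111.7 lb ÷ 2.2 lb/kg = 50.77273 kg
Dose = 1 mcg/kg/hr × 50.77273 kg = 50.77273 mcg/hr
Concentration = 1902 mcg ÷ 141 mL = 13.48936 mcg/mL
Rate = 50.77273 mcg/hr ÷ 13.48936 mcg/mL = 3.763909 mL/hr
Volume infused so far = 3.763909 mL/hr × 15.8 hr = 59.46976 mL
Volume remaining = 141 − 59.46976 = 81.53024 mL
New rate:
Dose = 2.5 mcg/kg/hr × 50.77273 kg = 126.9318 mcg/hr
Rate = 126.9318 mcg/hr ÷ 13.48936 mcg/mL = 9.409772 mL/hr
Time remaining = 81.53024 mL ÷ 9.409772 mL/hr = 8.664423 hr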